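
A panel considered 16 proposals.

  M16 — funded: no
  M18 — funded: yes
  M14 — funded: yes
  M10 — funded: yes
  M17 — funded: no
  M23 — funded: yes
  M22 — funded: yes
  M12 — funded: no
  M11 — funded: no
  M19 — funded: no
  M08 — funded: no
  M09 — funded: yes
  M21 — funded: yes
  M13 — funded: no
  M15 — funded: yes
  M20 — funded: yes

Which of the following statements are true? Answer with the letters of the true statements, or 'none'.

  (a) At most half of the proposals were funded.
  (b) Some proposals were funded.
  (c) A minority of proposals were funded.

|A| = 16, |A ∩ B| = 9, |A ∖ B| = 7.
(a) |A ∩ B| ≤ |A ∖ B|: fails.
(b) A ∩ B ≠ ∅ (|A ∩ B| ≥ 1): holds.
(c) |A ∩ B| < |A ∖ B|: fails.

(b)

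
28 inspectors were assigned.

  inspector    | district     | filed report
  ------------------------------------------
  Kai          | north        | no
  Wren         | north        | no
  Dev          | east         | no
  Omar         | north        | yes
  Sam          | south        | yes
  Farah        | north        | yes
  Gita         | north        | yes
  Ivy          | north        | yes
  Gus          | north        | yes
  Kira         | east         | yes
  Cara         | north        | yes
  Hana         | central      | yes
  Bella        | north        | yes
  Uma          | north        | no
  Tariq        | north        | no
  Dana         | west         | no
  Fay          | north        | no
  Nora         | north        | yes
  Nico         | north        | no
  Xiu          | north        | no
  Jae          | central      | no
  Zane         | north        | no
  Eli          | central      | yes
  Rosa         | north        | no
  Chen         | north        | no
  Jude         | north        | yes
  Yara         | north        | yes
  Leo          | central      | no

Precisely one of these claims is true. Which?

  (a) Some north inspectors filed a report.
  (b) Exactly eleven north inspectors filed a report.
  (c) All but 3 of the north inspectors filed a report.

|A| = 20, |A ∩ B| = 10, |A ∖ B| = 10.
(a) requires A ∩ B ≠ ∅ (|A ∩ B| ≥ 1): true.
(b) requires |A ∩ B| = 11: false.
(c) requires |A ∖ B| = 3: false.

(a)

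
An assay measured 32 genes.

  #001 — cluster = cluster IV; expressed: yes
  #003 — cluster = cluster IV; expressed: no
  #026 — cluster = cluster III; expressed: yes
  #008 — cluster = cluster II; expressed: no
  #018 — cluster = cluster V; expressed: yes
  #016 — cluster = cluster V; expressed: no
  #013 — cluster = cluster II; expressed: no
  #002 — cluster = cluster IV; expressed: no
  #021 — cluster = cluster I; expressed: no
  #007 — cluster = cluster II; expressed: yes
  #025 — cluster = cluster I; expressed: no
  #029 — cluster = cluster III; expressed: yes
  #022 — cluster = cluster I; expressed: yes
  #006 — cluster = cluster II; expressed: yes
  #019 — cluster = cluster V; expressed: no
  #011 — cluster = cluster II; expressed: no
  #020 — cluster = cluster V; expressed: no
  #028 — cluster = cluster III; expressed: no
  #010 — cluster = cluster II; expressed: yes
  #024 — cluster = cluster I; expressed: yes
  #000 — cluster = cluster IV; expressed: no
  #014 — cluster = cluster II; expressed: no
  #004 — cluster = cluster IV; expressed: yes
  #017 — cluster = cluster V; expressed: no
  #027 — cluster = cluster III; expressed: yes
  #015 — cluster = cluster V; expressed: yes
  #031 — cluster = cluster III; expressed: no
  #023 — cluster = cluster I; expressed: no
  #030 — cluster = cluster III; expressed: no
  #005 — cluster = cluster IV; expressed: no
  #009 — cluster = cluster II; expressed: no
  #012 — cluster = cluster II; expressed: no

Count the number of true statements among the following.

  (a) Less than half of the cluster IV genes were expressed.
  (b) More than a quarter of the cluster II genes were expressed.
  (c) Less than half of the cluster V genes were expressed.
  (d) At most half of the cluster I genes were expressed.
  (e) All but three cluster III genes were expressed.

5

(a) cluster IV: |A| = 6, |A ∩ B| = 2; needs |A ∩ B| < |A ∖ B| — true.
(b) cluster II: |A| = 9, |A ∩ B| = 3; needs |A ∩ B| / |A| > 1/4 — true.
(c) cluster V: |A| = 6, |A ∩ B| = 2; needs |A ∩ B| < |A ∖ B| — true.
(d) cluster I: |A| = 5, |A ∩ B| = 2; needs |A ∩ B| ≤ |A ∖ B| — true.
(e) cluster III: |A| = 6, |A ∩ B| = 3; needs |A ∖ B| = 3 — true.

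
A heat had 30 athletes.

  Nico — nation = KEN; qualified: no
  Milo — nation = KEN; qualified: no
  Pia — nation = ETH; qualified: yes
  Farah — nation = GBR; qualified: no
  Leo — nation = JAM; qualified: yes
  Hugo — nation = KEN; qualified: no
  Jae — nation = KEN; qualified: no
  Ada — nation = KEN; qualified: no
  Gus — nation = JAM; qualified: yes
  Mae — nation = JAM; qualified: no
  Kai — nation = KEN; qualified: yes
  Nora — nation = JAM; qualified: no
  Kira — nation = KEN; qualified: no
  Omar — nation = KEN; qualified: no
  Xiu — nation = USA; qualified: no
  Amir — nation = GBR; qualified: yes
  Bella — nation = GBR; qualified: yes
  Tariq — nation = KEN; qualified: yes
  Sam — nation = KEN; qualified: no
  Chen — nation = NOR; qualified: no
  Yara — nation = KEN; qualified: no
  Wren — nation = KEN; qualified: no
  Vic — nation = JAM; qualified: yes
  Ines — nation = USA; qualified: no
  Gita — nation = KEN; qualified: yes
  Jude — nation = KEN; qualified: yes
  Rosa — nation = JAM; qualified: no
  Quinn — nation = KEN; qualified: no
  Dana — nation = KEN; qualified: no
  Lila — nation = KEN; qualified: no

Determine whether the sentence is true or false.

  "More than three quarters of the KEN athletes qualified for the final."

Truth condition: |A ∩ B| / |A| > 3/4.
|A| = 17, |A ∩ B| = 4, |A ∖ B| = 13.
|A ∩ B|/|A| = 4/17, so the statement is false.

False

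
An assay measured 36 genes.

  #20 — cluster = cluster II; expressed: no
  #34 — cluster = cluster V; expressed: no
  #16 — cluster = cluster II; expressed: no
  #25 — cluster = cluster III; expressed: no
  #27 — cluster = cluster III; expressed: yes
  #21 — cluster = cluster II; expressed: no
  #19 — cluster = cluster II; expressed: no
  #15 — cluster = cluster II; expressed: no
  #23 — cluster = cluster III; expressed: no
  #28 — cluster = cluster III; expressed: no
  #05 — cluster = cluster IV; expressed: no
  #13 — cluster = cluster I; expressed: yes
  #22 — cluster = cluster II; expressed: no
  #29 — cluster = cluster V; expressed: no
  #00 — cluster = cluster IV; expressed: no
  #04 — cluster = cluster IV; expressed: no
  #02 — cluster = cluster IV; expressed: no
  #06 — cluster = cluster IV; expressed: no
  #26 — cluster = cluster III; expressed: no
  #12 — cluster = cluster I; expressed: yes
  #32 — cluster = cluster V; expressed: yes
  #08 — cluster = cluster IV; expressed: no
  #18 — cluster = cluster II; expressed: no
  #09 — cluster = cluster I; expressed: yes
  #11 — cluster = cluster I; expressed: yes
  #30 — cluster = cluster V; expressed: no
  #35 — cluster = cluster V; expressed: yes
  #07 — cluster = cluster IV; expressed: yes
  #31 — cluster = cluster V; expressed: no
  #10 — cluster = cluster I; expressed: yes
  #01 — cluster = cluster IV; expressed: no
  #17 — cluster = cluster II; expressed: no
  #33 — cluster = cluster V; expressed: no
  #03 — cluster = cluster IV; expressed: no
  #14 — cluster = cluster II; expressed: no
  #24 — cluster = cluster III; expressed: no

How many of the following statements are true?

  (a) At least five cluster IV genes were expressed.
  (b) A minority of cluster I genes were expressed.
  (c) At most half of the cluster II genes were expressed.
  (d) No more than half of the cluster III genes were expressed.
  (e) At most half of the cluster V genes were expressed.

3

(a) cluster IV: |A| = 9, |A ∩ B| = 1; needs |A ∩ B| ≥ 5 — false.
(b) cluster I: |A| = 5, |A ∩ B| = 5; needs |A ∩ B| < |A ∖ B| — false.
(c) cluster II: |A| = 9, |A ∩ B| = 0; needs |A ∩ B| ≤ |A ∖ B| — true.
(d) cluster III: |A| = 6, |A ∩ B| = 1; needs |A ∩ B| ≤ |A ∖ B| — true.
(e) cluster V: |A| = 7, |A ∩ B| = 2; needs |A ∩ B| ≤ |A ∖ B| — true.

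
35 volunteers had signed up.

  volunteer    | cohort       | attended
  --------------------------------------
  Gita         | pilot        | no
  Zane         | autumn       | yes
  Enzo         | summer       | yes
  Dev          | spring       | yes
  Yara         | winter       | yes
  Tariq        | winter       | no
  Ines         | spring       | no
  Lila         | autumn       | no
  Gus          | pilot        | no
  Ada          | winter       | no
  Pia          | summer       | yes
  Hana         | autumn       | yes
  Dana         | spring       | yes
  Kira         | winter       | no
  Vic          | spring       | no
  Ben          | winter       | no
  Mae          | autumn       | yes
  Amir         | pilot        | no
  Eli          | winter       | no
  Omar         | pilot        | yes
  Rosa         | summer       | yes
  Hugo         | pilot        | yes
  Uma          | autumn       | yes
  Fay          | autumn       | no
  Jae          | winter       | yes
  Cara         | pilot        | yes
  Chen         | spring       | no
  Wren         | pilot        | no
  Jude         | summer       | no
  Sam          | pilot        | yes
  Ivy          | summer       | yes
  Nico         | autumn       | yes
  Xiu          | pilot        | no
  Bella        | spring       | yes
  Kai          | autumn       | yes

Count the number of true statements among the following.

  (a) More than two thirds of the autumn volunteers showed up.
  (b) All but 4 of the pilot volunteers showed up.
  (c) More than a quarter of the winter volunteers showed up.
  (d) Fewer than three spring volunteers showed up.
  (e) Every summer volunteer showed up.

2

(a) autumn: |A| = 8, |A ∩ B| = 6; needs |A ∩ B| / |A| > 2/3 — true.
(b) pilot: |A| = 9, |A ∩ B| = 4; needs |A ∖ B| = 4 — false.
(c) winter: |A| = 7, |A ∩ B| = 2; needs |A ∩ B| / |A| > 1/4 — true.
(d) spring: |A| = 6, |A ∩ B| = 3; needs |A ∩ B| < 3 — false.
(e) summer: |A| = 5, |A ∩ B| = 4; needs A ⊆ B, i.e. every element of A is in B (|A ∖ B| = 0) — false.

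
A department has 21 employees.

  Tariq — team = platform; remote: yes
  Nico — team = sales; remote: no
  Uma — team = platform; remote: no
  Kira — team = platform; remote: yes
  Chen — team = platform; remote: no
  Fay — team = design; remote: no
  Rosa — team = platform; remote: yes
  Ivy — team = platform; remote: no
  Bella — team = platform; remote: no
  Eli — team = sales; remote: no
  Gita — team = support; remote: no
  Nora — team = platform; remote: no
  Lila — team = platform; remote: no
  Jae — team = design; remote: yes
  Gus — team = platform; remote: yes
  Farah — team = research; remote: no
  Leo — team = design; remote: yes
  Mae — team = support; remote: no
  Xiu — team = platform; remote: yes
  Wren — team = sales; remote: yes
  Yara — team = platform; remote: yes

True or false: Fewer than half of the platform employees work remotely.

Truth condition: |A ∩ B| < |A ∖ B|.
A (the restrictor) = {Tariq, Uma, Kira, Chen, Rosa, Ivy, Bella, Nora, Lila, Gus, Xiu, Yara}, |A| = 12.
A ∩ B = {Tariq, Kira, Rosa, Gus, Xiu, Yara}, so |A ∩ B| = 6.
A ∖ B = {Uma, Chen, Ivy, Bella, Nora, Lila}, so |A ∖ B| = 6.
6 = 6, so the statement is false.

False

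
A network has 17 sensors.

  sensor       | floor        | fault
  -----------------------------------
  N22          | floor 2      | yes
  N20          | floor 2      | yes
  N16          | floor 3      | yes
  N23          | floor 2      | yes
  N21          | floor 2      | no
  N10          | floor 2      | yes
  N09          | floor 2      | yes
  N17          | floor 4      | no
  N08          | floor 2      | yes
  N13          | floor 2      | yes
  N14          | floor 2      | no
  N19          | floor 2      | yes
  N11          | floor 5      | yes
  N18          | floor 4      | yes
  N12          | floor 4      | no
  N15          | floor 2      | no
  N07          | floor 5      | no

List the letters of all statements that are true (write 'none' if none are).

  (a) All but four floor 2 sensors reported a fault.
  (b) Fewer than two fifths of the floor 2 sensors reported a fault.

none

|A| = 11, |A ∩ B| = 8, |A ∖ B| = 3.
(a) |A ∖ B| = 4: fails.
(b) |A ∩ B| / |A| < 2/5: fails.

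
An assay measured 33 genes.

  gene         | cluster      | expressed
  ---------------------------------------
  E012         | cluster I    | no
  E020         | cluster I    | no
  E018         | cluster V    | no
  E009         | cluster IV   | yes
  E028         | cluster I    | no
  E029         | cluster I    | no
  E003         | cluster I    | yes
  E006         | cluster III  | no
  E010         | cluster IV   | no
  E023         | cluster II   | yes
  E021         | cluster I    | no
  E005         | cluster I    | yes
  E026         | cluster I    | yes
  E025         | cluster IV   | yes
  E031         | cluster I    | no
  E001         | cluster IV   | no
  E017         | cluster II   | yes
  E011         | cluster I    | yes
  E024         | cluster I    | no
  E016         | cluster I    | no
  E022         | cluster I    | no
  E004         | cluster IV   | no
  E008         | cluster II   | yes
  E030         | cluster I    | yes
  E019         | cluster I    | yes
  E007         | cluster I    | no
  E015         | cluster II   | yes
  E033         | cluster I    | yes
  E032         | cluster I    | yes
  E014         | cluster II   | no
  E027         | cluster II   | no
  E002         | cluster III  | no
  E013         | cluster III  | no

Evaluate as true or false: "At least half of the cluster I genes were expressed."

False

'At least half of the cluster I genes were expressed' holds iff |A ∩ B| ≥ |A ∖ B|.
|A| = 18, |A ∩ B| = 8, |A ∖ B| = 10.
8 < 10, so the statement is false.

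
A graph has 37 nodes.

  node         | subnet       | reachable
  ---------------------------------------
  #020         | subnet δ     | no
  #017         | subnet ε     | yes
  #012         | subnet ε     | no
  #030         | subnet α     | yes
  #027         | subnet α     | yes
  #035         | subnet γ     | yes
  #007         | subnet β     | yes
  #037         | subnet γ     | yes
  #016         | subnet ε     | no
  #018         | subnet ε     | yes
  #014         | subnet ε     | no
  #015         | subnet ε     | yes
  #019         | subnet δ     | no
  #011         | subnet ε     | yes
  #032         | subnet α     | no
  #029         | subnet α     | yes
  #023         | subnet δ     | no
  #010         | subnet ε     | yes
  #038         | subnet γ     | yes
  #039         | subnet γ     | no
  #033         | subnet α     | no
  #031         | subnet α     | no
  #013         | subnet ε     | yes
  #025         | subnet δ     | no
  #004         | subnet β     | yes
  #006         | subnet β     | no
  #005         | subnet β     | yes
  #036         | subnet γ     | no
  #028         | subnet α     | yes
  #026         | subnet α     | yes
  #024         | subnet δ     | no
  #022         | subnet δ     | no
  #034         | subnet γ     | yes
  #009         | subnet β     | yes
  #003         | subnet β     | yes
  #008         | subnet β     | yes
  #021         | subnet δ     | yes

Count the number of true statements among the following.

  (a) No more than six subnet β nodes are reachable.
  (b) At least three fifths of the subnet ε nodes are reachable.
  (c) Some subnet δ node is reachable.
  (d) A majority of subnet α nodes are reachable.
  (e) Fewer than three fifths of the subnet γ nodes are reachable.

(a) subnet β: |A| = 7, |A ∩ B| = 6; needs |A ∩ B| ≤ 6 — true.
(b) subnet ε: |A| = 9, |A ∩ B| = 6; needs |A ∩ B| / |A| ≥ 3/5 — true.
(c) subnet δ: |A| = 7, |A ∩ B| = 1; needs A ∩ B ≠ ∅ (|A ∩ B| ≥ 1) — true.
(d) subnet α: |A| = 8, |A ∩ B| = 5; needs |A ∩ B| > |A ∖ B| — true.
(e) subnet γ: |A| = 6, |A ∩ B| = 4; needs |A ∩ B| / |A| < 3/5 — false.

4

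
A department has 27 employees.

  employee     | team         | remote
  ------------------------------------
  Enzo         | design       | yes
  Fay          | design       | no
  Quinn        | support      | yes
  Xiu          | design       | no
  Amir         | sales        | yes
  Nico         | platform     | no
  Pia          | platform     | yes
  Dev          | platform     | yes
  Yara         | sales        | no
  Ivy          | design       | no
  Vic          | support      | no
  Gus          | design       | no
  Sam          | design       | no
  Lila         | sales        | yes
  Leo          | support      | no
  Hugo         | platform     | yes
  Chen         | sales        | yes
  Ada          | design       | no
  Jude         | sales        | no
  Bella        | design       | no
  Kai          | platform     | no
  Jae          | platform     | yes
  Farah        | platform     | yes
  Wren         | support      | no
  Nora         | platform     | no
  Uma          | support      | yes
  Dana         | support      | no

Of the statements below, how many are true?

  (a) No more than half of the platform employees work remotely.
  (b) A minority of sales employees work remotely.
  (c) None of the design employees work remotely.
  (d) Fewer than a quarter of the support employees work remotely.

(a) platform: |A| = 8, |A ∩ B| = 5; needs |A ∩ B| ≤ |A ∖ B| — false.
(b) sales: |A| = 5, |A ∩ B| = 3; needs |A ∩ B| < |A ∖ B| — false.
(c) design: |A| = 8, |A ∩ B| = 1; needs A ∩ B = ∅ (|A ∩ B| = 0) — false.
(d) support: |A| = 6, |A ∩ B| = 2; needs |A ∩ B| / |A| < 1/4 — false.

0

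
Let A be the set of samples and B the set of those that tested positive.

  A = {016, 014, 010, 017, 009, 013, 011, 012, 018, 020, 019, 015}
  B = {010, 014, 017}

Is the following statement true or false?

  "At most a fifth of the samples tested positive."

'At most a fifth of the samples tested positive' holds iff |A ∩ B| / |A| ≤ 1/5.
A (the restrictor) = {016, 014, 010, 017, 009, 013, 011, 012, 018, 020, 019, 015}, |A| = 12.
A ∩ B = {014, 010, 017}, so |A ∩ B| = 3.
A ∖ B = {016, 009, 013, 011, 012, 018, 020, 019, 015}, so |A ∖ B| = 9.
|A ∩ B|/|A| = 3/12, so the statement is false.

False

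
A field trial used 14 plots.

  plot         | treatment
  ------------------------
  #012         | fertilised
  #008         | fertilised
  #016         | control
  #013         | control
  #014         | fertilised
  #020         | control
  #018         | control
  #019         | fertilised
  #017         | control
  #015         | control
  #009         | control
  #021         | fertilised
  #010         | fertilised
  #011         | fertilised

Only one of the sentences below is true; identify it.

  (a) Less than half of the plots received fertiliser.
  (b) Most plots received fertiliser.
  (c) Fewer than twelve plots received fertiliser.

|A| = 14, |A ∩ B| = 7, |A ∖ B| = 7.
(a) requires |A ∩ B| < |A ∖ B|: false.
(b) requires |A ∩ B| > |A ∖ B|: false.
(c) requires |A ∩ B| < 12: true.

(c)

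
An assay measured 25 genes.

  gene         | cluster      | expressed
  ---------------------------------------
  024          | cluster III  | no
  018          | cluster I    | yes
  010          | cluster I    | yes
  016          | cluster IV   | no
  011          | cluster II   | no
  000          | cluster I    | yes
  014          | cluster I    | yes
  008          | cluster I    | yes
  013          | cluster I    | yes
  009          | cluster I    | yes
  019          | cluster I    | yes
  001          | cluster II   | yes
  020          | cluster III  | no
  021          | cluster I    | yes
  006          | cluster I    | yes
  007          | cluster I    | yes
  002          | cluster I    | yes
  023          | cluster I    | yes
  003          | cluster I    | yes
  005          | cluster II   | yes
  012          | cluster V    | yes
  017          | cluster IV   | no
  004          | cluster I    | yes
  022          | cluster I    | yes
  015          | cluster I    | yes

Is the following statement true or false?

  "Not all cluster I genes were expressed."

False

The determiner here denotes the relation: A ⊄ B (|A ∖ B| ≥ 1).
|A| = 17, |A ∩ B| = 17, |A ∖ B| = 0.
So the statement is false.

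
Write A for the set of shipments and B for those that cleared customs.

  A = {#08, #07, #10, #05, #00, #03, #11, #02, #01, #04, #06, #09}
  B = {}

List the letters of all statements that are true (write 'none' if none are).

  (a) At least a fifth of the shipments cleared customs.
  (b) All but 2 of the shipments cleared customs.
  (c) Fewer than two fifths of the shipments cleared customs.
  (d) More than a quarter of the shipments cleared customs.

(c)

|A| = 12, |A ∩ B| = 0, |A ∖ B| = 12.
(a) |A ∩ B| / |A| ≥ 1/5: fails.
(b) |A ∖ B| = 2: fails.
(c) |A ∩ B| / |A| < 2/5: holds.
(d) |A ∩ B| / |A| > 1/4: fails.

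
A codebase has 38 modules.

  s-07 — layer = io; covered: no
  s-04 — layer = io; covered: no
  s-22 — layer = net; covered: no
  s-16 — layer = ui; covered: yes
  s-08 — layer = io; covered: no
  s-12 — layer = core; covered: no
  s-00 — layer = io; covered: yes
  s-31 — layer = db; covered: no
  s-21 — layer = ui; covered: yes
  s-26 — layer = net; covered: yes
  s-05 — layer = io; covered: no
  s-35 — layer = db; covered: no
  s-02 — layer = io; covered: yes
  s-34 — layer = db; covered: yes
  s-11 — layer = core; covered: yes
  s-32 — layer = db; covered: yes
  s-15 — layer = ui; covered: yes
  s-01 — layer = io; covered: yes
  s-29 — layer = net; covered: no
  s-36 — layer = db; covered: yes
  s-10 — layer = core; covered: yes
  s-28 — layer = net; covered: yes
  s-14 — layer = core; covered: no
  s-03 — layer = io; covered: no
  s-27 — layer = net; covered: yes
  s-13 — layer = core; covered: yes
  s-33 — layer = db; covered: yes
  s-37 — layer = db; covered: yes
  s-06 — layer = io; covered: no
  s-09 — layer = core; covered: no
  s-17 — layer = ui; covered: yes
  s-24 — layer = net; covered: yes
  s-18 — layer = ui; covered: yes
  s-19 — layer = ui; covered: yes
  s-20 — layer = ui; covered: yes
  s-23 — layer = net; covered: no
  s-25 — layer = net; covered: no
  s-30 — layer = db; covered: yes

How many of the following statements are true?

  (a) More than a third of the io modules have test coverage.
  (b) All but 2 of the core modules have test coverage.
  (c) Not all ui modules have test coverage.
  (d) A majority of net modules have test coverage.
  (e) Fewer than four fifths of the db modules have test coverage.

(a) io: |A| = 9, |A ∩ B| = 3; needs |A ∩ B| / |A| > 1/3 — false.
(b) core: |A| = 6, |A ∩ B| = 3; needs |A ∖ B| = 2 — false.
(c) ui: |A| = 7, |A ∩ B| = 7; needs A ⊄ B (|A ∖ B| ≥ 1) — false.
(d) net: |A| = 8, |A ∩ B| = 4; needs |A ∩ B| > |A ∖ B| — false.
(e) db: |A| = 8, |A ∩ B| = 6; needs |A ∩ B| / |A| < 4/5 — true.

1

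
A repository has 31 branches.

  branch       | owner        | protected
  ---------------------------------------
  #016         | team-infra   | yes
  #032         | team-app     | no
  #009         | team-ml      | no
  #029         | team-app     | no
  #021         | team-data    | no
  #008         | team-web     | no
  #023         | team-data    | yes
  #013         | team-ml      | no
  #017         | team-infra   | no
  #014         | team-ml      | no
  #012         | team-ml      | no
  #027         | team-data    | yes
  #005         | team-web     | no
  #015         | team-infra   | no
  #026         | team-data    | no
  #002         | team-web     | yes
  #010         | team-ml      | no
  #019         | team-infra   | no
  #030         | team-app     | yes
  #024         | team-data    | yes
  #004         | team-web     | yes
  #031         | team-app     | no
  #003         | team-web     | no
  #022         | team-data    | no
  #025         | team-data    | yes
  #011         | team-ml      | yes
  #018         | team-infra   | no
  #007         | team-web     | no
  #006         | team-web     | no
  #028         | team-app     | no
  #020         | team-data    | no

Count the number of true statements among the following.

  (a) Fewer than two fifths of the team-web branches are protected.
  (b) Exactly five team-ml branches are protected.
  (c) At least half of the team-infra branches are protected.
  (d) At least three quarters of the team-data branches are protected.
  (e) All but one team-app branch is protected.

1

(a) team-web: |A| = 7, |A ∩ B| = 2; needs |A ∩ B| / |A| < 2/5 — true.
(b) team-ml: |A| = 6, |A ∩ B| = 1; needs |A ∩ B| = 5 — false.
(c) team-infra: |A| = 5, |A ∩ B| = 1; needs |A ∩ B| ≥ |A ∖ B| — false.
(d) team-data: |A| = 8, |A ∩ B| = 4; needs |A ∩ B| / |A| ≥ 3/4 — false.
(e) team-app: |A| = 5, |A ∩ B| = 1; needs |A ∖ B| = 1 — false.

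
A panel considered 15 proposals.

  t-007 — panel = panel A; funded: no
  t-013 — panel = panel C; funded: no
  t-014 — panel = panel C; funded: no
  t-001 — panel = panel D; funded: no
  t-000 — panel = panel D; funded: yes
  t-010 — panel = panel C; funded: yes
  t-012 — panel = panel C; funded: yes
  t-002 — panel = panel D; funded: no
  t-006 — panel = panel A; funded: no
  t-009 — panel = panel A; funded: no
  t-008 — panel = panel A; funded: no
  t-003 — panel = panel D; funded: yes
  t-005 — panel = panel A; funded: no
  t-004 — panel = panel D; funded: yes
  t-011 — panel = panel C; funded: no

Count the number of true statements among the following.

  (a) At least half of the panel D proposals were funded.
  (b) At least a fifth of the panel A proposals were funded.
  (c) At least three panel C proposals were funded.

1

(a) panel D: |A| = 5, |A ∩ B| = 3; needs |A ∩ B| ≥ |A ∖ B| — true.
(b) panel A: |A| = 5, |A ∩ B| = 0; needs |A ∩ B| / |A| ≥ 1/5 — false.
(c) panel C: |A| = 5, |A ∩ B| = 2; needs |A ∩ B| ≥ 3 — false.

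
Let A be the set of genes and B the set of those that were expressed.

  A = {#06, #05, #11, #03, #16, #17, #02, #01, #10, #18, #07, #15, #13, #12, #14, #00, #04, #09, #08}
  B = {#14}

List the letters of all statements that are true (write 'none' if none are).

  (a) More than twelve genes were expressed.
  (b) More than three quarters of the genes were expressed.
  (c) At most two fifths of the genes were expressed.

|A| = 19, |A ∩ B| = 1, |A ∖ B| = 18.
(a) |A ∩ B| > 12: fails.
(b) |A ∩ B| / |A| > 3/4: fails.
(c) |A ∩ B| / |A| ≤ 2/5: holds.

(c)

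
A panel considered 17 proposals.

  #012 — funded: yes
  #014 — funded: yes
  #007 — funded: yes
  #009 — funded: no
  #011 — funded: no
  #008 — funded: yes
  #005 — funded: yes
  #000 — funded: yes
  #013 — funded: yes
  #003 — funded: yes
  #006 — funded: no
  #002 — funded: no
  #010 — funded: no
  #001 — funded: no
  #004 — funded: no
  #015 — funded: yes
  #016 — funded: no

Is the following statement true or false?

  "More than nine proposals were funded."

False

Truth condition: |A ∩ B| > 9.
|A| = 17, |A ∩ B| = 9, |A ∖ B| = 8.
|A ∩ B| = 9, so the statement is false.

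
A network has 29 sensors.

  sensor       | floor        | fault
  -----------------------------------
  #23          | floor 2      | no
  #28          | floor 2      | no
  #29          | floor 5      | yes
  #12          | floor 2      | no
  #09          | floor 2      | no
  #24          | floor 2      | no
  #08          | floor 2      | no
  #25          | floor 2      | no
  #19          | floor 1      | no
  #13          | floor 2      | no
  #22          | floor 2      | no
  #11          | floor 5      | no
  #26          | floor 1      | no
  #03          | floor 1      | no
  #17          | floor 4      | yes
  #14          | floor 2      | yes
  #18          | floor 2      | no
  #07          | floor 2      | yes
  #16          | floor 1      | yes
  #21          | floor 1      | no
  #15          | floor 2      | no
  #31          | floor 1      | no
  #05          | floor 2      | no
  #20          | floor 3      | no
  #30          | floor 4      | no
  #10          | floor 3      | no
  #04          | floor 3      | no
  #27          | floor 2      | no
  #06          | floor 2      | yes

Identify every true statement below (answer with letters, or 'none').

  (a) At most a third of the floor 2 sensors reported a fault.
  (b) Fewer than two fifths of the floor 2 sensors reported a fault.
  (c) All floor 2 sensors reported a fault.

(a), (b)

|A| = 16, |A ∩ B| = 3, |A ∖ B| = 13.
(a) |A ∩ B| / |A| ≤ 1/3: holds.
(b) |A ∩ B| / |A| < 2/5: holds.
(c) A ⊆ B, i.e. every element of A is in B (|A ∖ B| = 0): fails.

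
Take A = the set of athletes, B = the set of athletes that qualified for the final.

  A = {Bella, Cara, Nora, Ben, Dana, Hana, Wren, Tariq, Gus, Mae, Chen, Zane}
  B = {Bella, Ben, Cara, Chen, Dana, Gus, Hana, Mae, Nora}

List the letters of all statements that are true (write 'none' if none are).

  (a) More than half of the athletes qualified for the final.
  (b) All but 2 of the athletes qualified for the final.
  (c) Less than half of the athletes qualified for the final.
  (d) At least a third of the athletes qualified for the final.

(a), (d)

|A| = 12, |A ∩ B| = 9, |A ∖ B| = 3.
(a) |A ∩ B| > |A ∖ B|: holds.
(b) |A ∖ B| = 2: fails.
(c) |A ∩ B| < |A ∖ B|: fails.
(d) |A ∩ B| / |A| ≥ 1/3: holds.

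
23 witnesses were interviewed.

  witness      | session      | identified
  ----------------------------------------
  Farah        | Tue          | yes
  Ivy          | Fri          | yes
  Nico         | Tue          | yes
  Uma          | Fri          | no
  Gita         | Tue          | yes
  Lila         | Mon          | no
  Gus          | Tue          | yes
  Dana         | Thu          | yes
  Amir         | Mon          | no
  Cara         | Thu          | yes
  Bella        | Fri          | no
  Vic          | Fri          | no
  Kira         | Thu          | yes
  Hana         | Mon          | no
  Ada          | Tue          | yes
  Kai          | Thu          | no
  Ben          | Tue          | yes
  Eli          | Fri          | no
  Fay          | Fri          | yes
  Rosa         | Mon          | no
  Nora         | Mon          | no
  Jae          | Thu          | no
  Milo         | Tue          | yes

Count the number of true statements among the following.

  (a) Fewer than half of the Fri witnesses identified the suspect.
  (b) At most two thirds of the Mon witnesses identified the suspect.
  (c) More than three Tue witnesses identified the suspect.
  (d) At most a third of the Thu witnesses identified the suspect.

(a) Fri: |A| = 6, |A ∩ B| = 2; needs |A ∩ B| < |A ∖ B| — true.
(b) Mon: |A| = 5, |A ∩ B| = 0; needs |A ∩ B| / |A| ≤ 2/3 — true.
(c) Tue: |A| = 7, |A ∩ B| = 7; needs |A ∩ B| > 3 — true.
(d) Thu: |A| = 5, |A ∩ B| = 3; needs |A ∩ B| / |A| ≤ 1/3 — false.

3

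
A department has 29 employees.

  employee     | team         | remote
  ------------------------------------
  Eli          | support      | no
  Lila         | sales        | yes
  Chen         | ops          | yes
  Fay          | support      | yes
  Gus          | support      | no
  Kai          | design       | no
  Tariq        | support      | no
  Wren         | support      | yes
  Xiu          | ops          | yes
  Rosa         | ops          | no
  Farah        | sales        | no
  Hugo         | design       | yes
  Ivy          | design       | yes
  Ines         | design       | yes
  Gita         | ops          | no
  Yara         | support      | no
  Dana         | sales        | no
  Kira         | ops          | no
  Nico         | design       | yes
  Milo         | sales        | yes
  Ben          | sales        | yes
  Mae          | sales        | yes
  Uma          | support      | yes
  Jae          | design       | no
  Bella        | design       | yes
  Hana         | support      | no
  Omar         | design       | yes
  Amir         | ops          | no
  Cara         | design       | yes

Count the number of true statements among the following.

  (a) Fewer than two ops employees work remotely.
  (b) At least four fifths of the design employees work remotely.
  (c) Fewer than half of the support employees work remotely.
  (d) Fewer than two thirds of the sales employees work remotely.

(a) ops: |A| = 6, |A ∩ B| = 2; needs |A ∩ B| < 2 — false.
(b) design: |A| = 9, |A ∩ B| = 7; needs |A ∩ B| / |A| ≥ 4/5 — false.
(c) support: |A| = 8, |A ∩ B| = 3; needs |A ∩ B| < |A ∖ B| — true.
(d) sales: |A| = 6, |A ∩ B| = 4; needs |A ∩ B| / |A| < 2/3 — false.

1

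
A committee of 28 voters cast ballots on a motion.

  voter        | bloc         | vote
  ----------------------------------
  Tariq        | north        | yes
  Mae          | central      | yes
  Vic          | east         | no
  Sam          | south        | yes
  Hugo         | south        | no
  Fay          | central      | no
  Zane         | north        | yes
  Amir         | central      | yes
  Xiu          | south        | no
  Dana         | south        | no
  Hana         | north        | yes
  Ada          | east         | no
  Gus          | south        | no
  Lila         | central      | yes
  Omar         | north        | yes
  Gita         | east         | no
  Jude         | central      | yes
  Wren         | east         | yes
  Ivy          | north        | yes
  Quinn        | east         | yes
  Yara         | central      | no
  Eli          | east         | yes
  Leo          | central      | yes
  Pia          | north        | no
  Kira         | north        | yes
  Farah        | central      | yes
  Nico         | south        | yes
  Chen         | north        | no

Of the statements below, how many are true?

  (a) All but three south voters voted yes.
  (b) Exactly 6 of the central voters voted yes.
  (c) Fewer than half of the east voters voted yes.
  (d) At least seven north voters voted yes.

1

(a) south: |A| = 6, |A ∩ B| = 2; needs |A ∖ B| = 3 — false.
(b) central: |A| = 8, |A ∩ B| = 6; needs |A ∩ B| = 6 — true.
(c) east: |A| = 6, |A ∩ B| = 3; needs |A ∩ B| < |A ∖ B| — false.
(d) north: |A| = 8, |A ∩ B| = 6; needs |A ∩ B| ≥ 7 — false.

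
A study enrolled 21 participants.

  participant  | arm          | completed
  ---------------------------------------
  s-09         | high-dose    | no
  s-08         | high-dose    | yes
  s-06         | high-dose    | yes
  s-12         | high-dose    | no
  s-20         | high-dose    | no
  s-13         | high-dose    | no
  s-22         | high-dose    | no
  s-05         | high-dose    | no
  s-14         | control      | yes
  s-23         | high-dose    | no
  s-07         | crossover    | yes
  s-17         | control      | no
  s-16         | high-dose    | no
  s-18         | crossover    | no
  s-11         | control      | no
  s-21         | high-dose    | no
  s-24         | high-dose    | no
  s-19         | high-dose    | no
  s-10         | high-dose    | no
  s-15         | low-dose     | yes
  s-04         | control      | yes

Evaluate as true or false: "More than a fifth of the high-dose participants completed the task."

False

'More than a fifth of the high-dose participants completed the task' holds iff |A ∩ B| / |A| > 1/5.
A (the restrictor) = {s-09, s-08, s-06, s-12, s-20, s-13, s-22, s-05, s-23, s-16, s-21, s-24, s-19, s-10}, |A| = 14.
A ∩ B = {s-08, s-06}, so |A ∩ B| = 2.
A ∖ B = {s-09, s-12, s-20, s-13, s-22, s-05, s-23, s-16, s-21, s-24, s-19, s-10}, so |A ∖ B| = 12.
|A ∩ B|/|A| = 2/14, so the statement is false.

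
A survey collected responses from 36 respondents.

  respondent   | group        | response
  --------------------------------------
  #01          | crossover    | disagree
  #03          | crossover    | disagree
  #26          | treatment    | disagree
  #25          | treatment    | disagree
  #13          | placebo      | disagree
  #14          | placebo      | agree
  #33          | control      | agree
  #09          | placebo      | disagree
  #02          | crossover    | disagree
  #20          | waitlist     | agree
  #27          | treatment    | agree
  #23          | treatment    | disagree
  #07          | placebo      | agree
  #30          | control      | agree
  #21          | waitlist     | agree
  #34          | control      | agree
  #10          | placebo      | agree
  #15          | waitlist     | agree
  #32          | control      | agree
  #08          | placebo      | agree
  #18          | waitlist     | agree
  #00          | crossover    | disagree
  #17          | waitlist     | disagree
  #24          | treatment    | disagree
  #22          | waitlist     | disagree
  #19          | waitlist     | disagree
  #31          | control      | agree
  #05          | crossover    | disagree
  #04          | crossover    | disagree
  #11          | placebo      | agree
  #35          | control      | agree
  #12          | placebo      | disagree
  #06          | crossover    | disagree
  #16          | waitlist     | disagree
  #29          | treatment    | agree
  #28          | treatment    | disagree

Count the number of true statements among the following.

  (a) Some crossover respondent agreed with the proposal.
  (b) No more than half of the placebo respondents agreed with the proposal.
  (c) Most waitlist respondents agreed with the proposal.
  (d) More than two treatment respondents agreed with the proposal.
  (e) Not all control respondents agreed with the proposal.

0

(a) crossover: |A| = 7, |A ∩ B| = 0; needs A ∩ B ≠ ∅ (|A ∩ B| ≥ 1) — false.
(b) placebo: |A| = 8, |A ∩ B| = 5; needs |A ∩ B| ≤ |A ∖ B| — false.
(c) waitlist: |A| = 8, |A ∩ B| = 4; needs |A ∩ B| > |A ∖ B| — false.
(d) treatment: |A| = 7, |A ∩ B| = 2; needs |A ∩ B| > 2 — false.
(e) control: |A| = 6, |A ∩ B| = 6; needs A ⊄ B (|A ∖ B| ≥ 1) — false.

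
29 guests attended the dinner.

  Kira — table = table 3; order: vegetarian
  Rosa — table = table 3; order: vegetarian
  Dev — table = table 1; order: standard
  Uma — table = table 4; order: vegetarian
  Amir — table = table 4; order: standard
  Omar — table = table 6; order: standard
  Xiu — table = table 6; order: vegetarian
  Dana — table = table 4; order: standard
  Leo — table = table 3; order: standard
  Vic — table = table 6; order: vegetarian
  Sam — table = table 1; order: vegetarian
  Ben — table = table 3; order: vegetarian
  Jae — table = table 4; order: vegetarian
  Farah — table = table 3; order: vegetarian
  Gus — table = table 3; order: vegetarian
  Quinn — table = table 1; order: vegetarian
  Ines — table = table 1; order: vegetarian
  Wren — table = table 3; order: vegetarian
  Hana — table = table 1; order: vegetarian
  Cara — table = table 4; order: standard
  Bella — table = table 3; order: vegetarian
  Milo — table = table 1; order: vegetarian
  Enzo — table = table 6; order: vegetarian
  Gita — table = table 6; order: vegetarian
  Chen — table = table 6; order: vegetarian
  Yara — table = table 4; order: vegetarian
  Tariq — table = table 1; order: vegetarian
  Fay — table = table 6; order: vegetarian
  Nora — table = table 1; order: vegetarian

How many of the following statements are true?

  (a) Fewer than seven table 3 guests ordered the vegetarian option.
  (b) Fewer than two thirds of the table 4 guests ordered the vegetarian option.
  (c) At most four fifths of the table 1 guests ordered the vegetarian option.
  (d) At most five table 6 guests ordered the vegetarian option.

(a) table 3: |A| = 8, |A ∩ B| = 7; needs |A ∩ B| < 7 — false.
(b) table 4: |A| = 6, |A ∩ B| = 3; needs |A ∩ B| / |A| < 2/3 — true.
(c) table 1: |A| = 8, |A ∩ B| = 7; needs |A ∩ B| / |A| ≤ 4/5 — false.
(d) table 6: |A| = 7, |A ∩ B| = 6; needs |A ∩ B| ≤ 5 — false.

1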